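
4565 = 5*913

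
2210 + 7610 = 9820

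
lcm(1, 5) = 5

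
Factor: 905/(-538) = -1 * 2^(-1) * 5^1 * 181^1 * 269^(-1) 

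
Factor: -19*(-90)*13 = 2^1*3^2*5^1*13^1*19^1 = 22230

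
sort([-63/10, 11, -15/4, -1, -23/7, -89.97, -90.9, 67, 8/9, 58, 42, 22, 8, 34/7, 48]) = [-90.9, -89.97, -63/10, -15/4, -23/7, -1, 8/9, 34/7, 8, 11, 22, 42, 48, 58, 67]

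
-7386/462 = -1231/77 ≈ -15.99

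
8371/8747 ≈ 0.957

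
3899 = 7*557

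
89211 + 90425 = 179636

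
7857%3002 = 1853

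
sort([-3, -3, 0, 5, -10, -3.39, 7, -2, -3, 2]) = [-10, -3.39, -3, -3, -3, -2, 0, 2, 5, 7]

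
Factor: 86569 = 7^1 * 83^1 * 149^1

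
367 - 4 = 363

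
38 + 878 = 916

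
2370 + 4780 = 7150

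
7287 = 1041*7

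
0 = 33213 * 0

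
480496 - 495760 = -15264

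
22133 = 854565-832432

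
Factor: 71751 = 3^1*23917^1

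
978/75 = 326/25 = 13.04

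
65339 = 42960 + 22379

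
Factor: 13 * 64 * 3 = 2^6 * 3^1 * 13^1 = 2496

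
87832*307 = 26964424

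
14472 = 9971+4501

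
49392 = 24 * 2058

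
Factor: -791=-1 * 7^1 * 113^1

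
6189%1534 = 53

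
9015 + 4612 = 13627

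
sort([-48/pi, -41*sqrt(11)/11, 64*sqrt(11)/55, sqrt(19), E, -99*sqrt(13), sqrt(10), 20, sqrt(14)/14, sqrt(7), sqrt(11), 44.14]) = [-99*sqrt(13), -48/pi, -41*sqrt(11)/11, sqrt(14)/14, sqrt(7), E, sqrt(10), sqrt(11), 64*sqrt(11)/55, sqrt(19), 20, 44.14]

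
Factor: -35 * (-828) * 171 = 2^2 * 3^4 * 5^1 * 7^1 * 19^1 * 23^1 = 4955580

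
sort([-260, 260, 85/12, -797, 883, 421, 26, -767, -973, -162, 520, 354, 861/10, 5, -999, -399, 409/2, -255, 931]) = [-999, -973, -797, -767, -399, -260, -255, -162, 5, 85/12, 26, 861/10, 409/2, 260, 354, 421, 520, 883, 931]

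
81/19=4 + 5/19 ≈ 4.26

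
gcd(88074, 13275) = 9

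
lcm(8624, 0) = 0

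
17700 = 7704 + 9996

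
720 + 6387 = 7107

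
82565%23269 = 12758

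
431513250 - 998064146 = -566550896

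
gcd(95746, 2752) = 2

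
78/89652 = 13/14942≈0.000870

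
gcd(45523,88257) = 1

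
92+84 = 176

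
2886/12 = 240 + 1/2 = 240.50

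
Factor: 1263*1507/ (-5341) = -1*3^1*7^ (-2)*11^1*109^ (-1)*137^1*421^1 = -1903341/5341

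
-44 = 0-44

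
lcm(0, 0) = 0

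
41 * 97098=3981018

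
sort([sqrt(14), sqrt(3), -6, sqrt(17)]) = [-6, sqrt(3), sqrt(14), sqrt(17)]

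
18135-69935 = -51800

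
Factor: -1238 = -1*2^1*619^1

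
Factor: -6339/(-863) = 3^1*863^(-1)*2113^1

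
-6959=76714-83673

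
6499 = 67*97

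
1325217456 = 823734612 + 501482844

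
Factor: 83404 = 2^2*29^1*719^1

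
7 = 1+6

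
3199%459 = 445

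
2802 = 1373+1429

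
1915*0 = 0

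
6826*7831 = 53454406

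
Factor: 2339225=5^2 * 7^1 * 13367^1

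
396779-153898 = 242881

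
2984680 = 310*9628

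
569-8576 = -8007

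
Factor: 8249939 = 23^1*409^1*877^1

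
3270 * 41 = 134070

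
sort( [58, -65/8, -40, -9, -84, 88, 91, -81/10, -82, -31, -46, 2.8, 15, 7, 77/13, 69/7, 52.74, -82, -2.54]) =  [-84, -82, -82, -46, -40, -31, -9, -65/8, -81/10, -2.54, 2.8, 77/13, 7, 69/7, 15, 52.74, 58, 88, 91]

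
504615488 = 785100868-280485380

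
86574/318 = 14429/53 ≈ 272.25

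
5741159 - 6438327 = -697168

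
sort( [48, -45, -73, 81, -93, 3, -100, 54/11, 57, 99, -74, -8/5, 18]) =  [-100, -93, -74, -73, -45, -8/5, 3, 54/11, 18, 48, 57, 81, 99]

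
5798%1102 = 288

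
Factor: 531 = 3^2 * 59^1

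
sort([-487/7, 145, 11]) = [-487/7, 11, 145]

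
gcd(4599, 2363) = 1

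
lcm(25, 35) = 175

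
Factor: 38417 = 41^1 * 937^1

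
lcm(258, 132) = 5676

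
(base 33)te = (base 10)971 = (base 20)28b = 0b1111001011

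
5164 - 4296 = 868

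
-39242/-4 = 19621/2 = 9810.50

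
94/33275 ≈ 0.00282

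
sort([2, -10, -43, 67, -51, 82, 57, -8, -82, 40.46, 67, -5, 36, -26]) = [-82, -51, -43, -26, -10, -8, -5, 2, 36, 40.46, 57, 67, 67, 82]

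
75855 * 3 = 227565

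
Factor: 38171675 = 5^2*1526867^1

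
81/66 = 1 + 5/22 ≈ 1.23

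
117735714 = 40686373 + 77049341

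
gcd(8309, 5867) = 1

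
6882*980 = 6744360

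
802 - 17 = 785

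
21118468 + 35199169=56317637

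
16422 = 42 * 391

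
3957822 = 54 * 73293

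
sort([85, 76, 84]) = [76, 84, 85]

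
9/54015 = 3/18005 ≈ 0.000167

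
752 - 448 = 304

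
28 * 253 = 7084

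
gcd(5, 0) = 5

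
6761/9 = 751+2/9 ≈ 751.22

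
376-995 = -619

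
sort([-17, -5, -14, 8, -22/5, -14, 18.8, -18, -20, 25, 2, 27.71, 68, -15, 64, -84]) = [-84, -20, -18, -17, -15, -14, -14, -5, -22/5, 2, 8, 18.8, 25, 27.71, 64, 68]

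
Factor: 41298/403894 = 3^1 * 6883^1 * 201947^(-1) = 20649/201947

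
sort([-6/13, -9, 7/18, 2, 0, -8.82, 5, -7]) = [-9, -8.82, -7, -6/13, 0, 7/18, 2, 5]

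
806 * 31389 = 25299534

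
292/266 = 146/133 ≈ 1.10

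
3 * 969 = 2907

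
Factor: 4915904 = 2^6*7^1*10973^1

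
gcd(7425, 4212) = 27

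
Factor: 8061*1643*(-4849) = -1*3^1*13^1*31^1*53^1*373^1*2687^1 = -64221237327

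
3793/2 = 1896 + 1/2 = 1896.50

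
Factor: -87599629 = -1 * 13^2 * 518341^1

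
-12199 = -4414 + -7785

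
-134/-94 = 1 + 20/47 ≈ 1.43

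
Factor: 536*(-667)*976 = -1*2^7*23^1*29^1*61^1*67^1 = -348931712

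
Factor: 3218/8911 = 2^1*7^(-1)*19^(-1)*67^(-1)*1609^1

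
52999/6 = 8833+1/6≈8833.17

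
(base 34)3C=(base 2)1110010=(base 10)114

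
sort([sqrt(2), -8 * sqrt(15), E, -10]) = [-8 * sqrt(15), -10, sqrt(2), E]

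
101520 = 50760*2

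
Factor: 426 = 2^1*3^1*71^1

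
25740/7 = 3677 + 1/7 ≈ 3677.14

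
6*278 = 1668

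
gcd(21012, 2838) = 6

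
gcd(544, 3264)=544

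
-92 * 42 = -3864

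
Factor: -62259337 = -1*7^1*59^1*127^1*1187^1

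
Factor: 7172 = 2^2*11^1*163^1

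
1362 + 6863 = 8225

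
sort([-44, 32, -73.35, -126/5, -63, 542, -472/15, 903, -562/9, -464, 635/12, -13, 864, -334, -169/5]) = [-464, -334, -73.35, -63, -562/9, -44, -169/5, -472/15, -126/5, -13, 32, 635/12, 542, 864, 903]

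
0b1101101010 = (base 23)1f0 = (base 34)po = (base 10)874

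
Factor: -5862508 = -1*2^2*41^1*35747^1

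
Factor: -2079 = -1*3^3*7^1*11^1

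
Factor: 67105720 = 2^3 * 5^1 * 11^1 * 19^1 * 23^1 * 349^1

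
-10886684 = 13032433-23919117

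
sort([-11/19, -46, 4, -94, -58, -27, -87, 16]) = [-94, -87, -58, -46, -27, -11/19, 4, 16]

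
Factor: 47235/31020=2^(-2) * 11^(-1) * 67^1=67/44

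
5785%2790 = 205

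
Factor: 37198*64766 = 2^2*7^1*13^1*47^1*53^1*2657^1 = 2409165668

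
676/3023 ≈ 0.224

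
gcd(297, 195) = 3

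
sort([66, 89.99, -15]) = [-15, 66, 89.99]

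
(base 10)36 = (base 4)210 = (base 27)19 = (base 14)28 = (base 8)44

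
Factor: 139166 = 2^1*149^1*467^1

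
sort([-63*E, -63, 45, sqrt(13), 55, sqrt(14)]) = [-63*E, -63, sqrt(13), sqrt(14), 45, 55]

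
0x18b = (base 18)13h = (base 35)ba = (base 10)395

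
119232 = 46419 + 72813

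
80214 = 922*87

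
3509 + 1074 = 4583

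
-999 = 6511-7510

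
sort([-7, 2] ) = [-7, 2] 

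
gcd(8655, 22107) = 3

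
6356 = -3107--9463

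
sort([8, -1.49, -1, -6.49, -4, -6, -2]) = [-6.49, -6, -4, -2, -1.49, -1, 8]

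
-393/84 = -131/28 ≈ -4.68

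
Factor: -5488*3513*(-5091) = 2^4*3^2*7^3*1171^1*1697^1 = 98151140304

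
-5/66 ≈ -0.0758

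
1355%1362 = 1355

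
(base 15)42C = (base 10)942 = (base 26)1A6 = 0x3AE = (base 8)1656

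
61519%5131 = 5078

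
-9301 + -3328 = -12629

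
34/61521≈0.000553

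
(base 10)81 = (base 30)2l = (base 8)121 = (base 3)10000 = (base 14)5b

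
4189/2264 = 1 + 1925/2264 ≈ 1.85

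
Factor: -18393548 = -1 * 2^2 * 409^1 * 11243^1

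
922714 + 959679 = 1882393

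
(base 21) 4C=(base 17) 5B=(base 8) 140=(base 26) 3I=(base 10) 96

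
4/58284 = 1/14571 ≈ 0.0000686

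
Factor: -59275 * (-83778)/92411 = 2^1 * 3^1 * 5^2 * 11^(-1) * 31^(-1) * 271^(-1) * 2371^1 * 13963^1 = 4965940950/92411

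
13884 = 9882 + 4002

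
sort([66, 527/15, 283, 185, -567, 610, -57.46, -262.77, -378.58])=[-567, -378.58, -262.77, -57.46, 527/15, 66, 185, 283, 610]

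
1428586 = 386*3701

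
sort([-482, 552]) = [-482, 552]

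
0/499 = 0 = 0.00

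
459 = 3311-2852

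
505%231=43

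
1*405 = 405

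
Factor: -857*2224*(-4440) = 2^7*3^1*5^1*37^1*139^1*857^1 = 8462497920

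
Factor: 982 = 2^1*491^1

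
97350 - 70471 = 26879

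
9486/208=45+63/104 ≈ 45.61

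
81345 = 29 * 2805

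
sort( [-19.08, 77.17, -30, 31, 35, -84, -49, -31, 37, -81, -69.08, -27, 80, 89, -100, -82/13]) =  [-100, -84, -81, -69.08, -49, -31, -30, -27, -19.08, -82/13, 31, 35, 37, 77.17, 80, 89]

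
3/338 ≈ 0.00888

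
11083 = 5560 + 5523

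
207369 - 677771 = -470402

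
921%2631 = 921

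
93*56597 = 5263521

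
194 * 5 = 970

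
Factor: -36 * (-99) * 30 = 2^3 * 3^5 * 5^1 * 11^1 = 106920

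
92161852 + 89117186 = 181279038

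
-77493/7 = -11070 - 3/7 ≈ -11070.43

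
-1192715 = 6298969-7491684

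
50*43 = 2150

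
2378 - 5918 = -3540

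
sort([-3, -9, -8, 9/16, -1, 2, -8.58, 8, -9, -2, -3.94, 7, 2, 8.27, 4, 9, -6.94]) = [-9, -9, -8.58, -8, -6.94, -3.94, -3, -2, -1, 9/16, 2, 2, 4, 7, 8, 8.27, 9]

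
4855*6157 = 29892235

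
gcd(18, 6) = 6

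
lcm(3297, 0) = 0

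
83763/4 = 20940+3/4 = 20940.75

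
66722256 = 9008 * 7407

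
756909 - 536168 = 220741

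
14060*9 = 126540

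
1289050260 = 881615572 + 407434688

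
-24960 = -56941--31981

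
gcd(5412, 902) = 902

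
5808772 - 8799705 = -2990933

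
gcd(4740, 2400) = 60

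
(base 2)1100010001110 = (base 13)2b27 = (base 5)200121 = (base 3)22121211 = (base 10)6286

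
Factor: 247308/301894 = 2^1*3^1*37^1*271^(-1) = 222/271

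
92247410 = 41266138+50981272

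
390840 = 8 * 48855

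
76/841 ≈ 0.0904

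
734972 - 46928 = 688044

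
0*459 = 0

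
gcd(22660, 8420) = 20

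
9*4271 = 38439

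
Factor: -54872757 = -1 * 3^2 * 379^1 * 16087^1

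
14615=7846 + 6769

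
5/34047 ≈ 0.000147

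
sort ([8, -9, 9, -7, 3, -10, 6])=[-10, -9, -7, 3, 6, 8, 9]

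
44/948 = 11/237 ≈ 0.0464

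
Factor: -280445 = -1*5^1*11^1*5099^1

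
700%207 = 79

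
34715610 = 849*40890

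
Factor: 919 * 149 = 149^1 * 919^1 = 136931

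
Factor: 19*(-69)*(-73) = 3^1*19^1*23^1*73^1 = 95703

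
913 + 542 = 1455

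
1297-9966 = -8669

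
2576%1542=1034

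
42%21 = 0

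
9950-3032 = 6918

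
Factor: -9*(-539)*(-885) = -1*3^3*5^1*7^2*11^1*59^1 = -4293135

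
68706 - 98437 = -29731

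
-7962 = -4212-3750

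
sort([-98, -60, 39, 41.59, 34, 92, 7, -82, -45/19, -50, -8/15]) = [-98, -82, -60, -50, -45/19, -8/15, 7, 34, 39, 41.59, 92]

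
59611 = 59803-192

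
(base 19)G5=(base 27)BC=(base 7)621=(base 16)135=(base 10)309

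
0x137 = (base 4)10313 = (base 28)b3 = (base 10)311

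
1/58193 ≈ 0.0000172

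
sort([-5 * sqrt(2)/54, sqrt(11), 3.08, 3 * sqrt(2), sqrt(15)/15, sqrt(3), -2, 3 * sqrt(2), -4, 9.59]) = [-4, -2, -5 * sqrt(2)/54, sqrt(15)/15, sqrt(3), 3.08, sqrt(11), 3 * sqrt(2), 3 * sqrt(2), 9.59]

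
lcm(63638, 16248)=763656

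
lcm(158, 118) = 9322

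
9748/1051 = 9 + 289/1051 ≈ 9.27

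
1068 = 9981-8913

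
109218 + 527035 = 636253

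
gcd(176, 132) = 44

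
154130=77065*2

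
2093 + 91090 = 93183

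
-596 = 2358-2954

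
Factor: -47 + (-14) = -1 * 61^1 = -61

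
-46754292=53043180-99797472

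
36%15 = 6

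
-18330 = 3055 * (-6)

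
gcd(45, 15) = 15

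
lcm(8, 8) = 8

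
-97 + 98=1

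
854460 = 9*94940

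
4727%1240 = 1007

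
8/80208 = 1/10026 ≈ 0.0000997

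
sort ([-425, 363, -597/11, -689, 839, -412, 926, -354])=[-689, -425, -412, -354, -597/11, 363, 839, 926]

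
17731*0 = 0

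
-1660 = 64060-65720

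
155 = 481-326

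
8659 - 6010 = 2649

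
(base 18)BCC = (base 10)3792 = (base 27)55C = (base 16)ED0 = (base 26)5FM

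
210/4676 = 15/334 ≈ 0.0449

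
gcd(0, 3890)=3890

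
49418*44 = 2174392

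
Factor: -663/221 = -1*3^1 = -3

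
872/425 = 2 + 22/425 ≈ 2.05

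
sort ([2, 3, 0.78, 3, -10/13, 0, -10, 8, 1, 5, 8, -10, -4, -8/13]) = [-10, -10, -4, -10/13, -8/13, 0, 0.78, 1, 2, 3, 3, 5, 8, 8]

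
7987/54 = 147+49/54 ≈ 147.91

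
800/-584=-100/73 ≈ -1.37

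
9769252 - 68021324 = -58252072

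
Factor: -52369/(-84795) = 3^(-1)*5^(-1)*5653^(-1)*52369^1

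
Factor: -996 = -1*2^2*3^1*83^1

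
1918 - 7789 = -5871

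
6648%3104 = 440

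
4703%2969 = 1734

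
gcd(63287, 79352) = 7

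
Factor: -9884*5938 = -1*2^3*7^1*353^1*2969^1 = -58691192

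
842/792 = 1 + 25/396 ≈ 1.06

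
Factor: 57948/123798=2^1*11^1*47^(-1)=22/47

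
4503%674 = 459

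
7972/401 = 19 + 353/401 ≈ 19.88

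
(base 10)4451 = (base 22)947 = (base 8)10543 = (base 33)42t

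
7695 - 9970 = -2275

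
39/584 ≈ 0.0668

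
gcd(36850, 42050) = 50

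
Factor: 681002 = 2^1*7^2*6949^1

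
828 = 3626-2798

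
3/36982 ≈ 0.0000811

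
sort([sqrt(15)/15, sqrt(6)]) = [sqrt(15)/15, sqrt(6)]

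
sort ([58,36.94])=[36.94,58]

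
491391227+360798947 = 852190174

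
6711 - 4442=2269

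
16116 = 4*4029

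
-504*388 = -195552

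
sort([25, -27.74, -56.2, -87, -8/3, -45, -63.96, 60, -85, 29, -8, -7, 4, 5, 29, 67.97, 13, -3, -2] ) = [-87, -85, -63.96, -56.2, -45, -27.74, -8, -7, -3, -8/3, -2, 4, 5, 13, 25, 29, 29, 60, 67.97] 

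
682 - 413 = 269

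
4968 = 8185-3217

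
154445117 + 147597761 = 302042878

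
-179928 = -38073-141855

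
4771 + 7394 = 12165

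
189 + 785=974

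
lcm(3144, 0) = 0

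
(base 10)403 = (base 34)bt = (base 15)1bd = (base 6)1511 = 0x193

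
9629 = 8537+1092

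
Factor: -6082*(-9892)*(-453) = -1*2^3*3^1*151^1*2473^1*3041^1 = -27253904232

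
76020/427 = 178 + 2/61≈178.03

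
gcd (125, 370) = 5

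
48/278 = 24/139 ≈ 0.173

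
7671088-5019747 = 2651341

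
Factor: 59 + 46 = 3^1*5^1*7^1 = 105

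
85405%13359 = 5251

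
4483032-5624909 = -1141877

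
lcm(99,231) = 693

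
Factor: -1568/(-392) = 2^2 = 4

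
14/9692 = 7/4846≈0.00144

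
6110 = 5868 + 242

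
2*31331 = 62662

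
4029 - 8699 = -4670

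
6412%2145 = 2122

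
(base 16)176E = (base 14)2286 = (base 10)5998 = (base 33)5GP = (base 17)13CE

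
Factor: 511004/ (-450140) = -1*5^ (-1)*13^1*31^1*71^ (-1) = -403/355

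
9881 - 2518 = 7363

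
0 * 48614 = 0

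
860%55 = 35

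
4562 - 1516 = 3046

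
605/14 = 43 + 3/14 ≈ 43.21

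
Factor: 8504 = 2^3 * 1063^1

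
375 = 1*375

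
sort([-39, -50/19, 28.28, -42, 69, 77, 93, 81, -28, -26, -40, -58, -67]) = [-67, -58, -42, -40, -39, -28, -26, -50/19, 28.28, 69, 77, 81, 93]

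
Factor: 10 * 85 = 2^1 * 5^2 * 17^1 = 850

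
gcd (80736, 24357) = 3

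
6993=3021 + 3972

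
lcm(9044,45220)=45220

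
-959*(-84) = 80556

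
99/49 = 2 + 1/49 ≈ 2.02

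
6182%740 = 262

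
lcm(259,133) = 4921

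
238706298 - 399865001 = -161158703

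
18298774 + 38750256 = 57049030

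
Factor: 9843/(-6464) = -1*2^(-6)*3^1*17^1*101^(-1)*193^1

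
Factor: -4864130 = -1 * 2^1 * 5^1 * 401^1 * 1213^1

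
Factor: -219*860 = -1*2^2*3^1*5^1*43^1*73^1 = -188340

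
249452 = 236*1057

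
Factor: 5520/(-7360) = -1*2^(-2)*3^1 = -3/4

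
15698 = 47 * 334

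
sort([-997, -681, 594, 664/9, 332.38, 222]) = [-997, -681, 664/9, 222, 332.38, 594]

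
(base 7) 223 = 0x73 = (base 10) 115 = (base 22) 55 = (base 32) 3j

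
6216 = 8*777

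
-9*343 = -3087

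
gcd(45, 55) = 5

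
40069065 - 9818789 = 30250276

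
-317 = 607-924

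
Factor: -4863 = -1*3^1*1621^1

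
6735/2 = 3367 + 1/2 = 3367.50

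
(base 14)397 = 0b1011010001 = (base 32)mh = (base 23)188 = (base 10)721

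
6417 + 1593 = 8010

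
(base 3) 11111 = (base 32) 3p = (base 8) 171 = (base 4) 1321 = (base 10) 121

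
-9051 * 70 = -633570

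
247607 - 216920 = 30687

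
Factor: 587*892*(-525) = -1*2^2*3^1*5^2*7^1*223^1*587^1 = -274892100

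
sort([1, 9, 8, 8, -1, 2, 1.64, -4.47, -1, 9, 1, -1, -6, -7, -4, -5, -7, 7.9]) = [-7, -7, -6, -5, -4.47, -4, -1, -1, -1, 1, 1, 1.64, 2, 7.9, 8, 8, 9, 9]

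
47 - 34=13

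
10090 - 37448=-27358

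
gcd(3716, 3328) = 4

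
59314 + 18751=78065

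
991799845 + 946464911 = 1938264756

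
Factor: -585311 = -1 * 31^1 * 79^1 * 239^1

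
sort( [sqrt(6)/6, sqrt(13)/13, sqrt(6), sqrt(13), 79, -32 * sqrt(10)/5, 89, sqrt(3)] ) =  [-32 * sqrt(10)/5, sqrt(13)/13, sqrt(6)/6, sqrt(3), sqrt(6), sqrt(13), 79, 89] 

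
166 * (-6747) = -1120002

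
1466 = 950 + 516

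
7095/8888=645/808 ≈ 0.798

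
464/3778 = 232/1889 ≈ 0.123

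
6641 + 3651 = 10292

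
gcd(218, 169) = 1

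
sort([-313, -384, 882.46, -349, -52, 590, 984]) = [-384, -349, -313, -52, 590, 882.46, 984]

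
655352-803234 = -147882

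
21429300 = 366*58550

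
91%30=1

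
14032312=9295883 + 4736429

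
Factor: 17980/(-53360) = -1*2^(-2)*23^(-1)*31^1 = -31/92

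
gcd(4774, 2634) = 2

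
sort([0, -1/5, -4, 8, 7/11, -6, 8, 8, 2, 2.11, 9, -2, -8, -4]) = [-8, -6, -4, -4, -2, -1/5, 0, 7/11, 2, 2.11, 8, 8, 8, 9]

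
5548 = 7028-1480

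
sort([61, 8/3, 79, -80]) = [-80, 8/3, 61, 79]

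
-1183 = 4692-5875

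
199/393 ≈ 0.506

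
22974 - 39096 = -16122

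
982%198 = 190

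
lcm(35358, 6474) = 459654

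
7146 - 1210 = 5936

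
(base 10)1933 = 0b11110001101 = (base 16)78d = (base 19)56e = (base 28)2d1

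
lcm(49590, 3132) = 297540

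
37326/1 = 37326 = 37326.00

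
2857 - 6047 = -3190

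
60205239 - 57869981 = 2335258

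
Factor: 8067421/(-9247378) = -1*2^(-1)*7^(-2)*139^1*457^1*743^(-1) = -63523/72814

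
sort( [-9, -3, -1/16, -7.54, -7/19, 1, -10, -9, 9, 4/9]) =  [-10, -9, -9, -7.54, -3, -7/19, -1/16, 4/9, 1, 9]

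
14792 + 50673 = 65465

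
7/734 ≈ 0.00954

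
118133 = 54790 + 63343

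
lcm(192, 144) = 576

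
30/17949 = 10/5983 ≈ 0.00167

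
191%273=191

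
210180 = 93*2260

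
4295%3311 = 984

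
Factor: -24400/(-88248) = 2^1 * 3^(-1) * 5^2 * 61^1 * 3677^(-1) = 3050/11031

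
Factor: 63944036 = 2^2*13^1*541^1*2273^1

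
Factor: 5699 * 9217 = 13^1 * 41^1 * 139^1 * 709^1 = 52527683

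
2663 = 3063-400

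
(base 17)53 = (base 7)154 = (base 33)2m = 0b1011000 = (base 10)88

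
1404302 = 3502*401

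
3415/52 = 65+35/52 ≈ 65.67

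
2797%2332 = 465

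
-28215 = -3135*9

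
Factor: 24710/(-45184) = -1*2^(-6)*5^1*7^1 = -35/64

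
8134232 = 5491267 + 2642965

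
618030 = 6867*90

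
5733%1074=363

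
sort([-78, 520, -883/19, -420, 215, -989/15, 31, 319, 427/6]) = [-420, -78, -989/15, -883/19, 31, 427/6, 215, 319, 520]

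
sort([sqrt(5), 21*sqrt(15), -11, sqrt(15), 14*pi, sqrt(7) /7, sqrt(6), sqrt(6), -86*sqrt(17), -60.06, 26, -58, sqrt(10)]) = [-86*sqrt(17), -60.06, -58, -11, sqrt(7) /7, sqrt(5), sqrt(6), sqrt(6), sqrt(10), sqrt(15), 26, 14*pi, 21*sqrt(15)]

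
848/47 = 18 + 2/47 ≈ 18.04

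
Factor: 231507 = 3^2*29^1*887^1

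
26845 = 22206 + 4639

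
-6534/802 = -3267/401 ≈ -8.15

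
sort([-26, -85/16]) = [-26, -85/16]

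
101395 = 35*2897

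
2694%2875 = 2694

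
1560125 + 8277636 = 9837761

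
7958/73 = 109 + 1/73 ≈ 109.01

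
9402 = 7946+1456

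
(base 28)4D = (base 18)6H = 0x7D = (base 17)76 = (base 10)125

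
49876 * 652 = 32519152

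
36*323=11628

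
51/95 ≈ 0.537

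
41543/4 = 10385 + 3/4 = 10385.75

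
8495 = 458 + 8037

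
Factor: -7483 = -1 * 7^1 * 1069^1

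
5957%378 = 287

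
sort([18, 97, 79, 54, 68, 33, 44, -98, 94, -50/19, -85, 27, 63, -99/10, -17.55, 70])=[-98, -85, -17.55, -99/10, -50/19, 18, 27, 33, 44, 54, 63, 68, 70, 79, 94, 97]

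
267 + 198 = 465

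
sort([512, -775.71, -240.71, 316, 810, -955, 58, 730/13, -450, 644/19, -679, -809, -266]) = [-955, -809, -775.71, -679, -450, -266, -240.71, 644/19, 730/13, 58, 316, 512, 810]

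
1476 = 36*41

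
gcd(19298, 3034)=2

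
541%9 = 1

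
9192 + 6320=15512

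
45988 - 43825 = 2163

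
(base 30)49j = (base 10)3889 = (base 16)f31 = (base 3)12100001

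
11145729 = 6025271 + 5120458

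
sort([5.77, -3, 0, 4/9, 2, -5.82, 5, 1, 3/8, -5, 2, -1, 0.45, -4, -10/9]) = [-5.82, -5, -4, -3, -10/9, -1, 0, 3/8, 4/9, 0.45, 1, 2, 2, 5, 5.77]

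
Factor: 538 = 2^1*269^1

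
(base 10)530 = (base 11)442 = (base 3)201122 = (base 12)382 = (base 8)1022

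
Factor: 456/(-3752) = -1*3^1*7^(-1)*19^1*67^(-1) = -57/469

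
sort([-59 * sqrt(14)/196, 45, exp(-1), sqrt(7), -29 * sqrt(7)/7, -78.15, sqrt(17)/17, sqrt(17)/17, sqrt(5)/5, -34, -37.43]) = [-78.15, -37.43, -34, -29 * sqrt(7)/7, -59 * sqrt(14)/196, sqrt(17)/17, sqrt(17)/17, exp(-1), sqrt(5)/5, sqrt(7), 45]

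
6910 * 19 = 131290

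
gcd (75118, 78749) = 1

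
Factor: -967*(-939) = 3^1*313^1*967^1 = 908013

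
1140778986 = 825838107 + 314940879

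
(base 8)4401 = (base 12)1401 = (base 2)100100000001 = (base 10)2305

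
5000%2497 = 6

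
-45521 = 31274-76795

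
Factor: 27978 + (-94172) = -1 * 2^1 * 23^1 * 1439^1 = -66194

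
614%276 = 62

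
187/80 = 2 + 27/80 ≈ 2.34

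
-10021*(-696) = 6974616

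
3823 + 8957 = 12780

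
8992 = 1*8992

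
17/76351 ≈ 0.000223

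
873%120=33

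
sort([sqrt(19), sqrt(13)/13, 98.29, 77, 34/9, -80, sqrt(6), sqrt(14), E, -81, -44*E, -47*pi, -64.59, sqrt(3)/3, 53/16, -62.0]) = [-47*pi, -44*E, -81, -80, -64.59, -62.0, sqrt(13)/13, sqrt(3)/3, sqrt(6), E, 53/16, sqrt(14), 34/9, sqrt(19), 77, 98.29]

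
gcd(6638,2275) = 1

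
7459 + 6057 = 13516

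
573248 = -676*(-848)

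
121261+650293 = 771554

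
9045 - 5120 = 3925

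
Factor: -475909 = -1 * 7^1 * 67987^1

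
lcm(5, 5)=5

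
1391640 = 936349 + 455291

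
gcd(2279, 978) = 1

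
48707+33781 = 82488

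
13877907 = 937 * 14811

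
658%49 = 21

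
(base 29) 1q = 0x37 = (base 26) 23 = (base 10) 55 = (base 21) 2d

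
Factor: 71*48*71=2^4*3^1*71^2=241968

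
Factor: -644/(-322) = 2^1 = 2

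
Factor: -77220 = -1 * 2^2 * 3^3 * 5^1 * 11^1 * 13^1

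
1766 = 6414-4648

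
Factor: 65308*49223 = 2^2*29^1*563^1*49223^1 = 3214655684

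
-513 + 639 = 126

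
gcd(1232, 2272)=16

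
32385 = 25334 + 7051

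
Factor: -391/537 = -1 * 3^(-1) * 17^1 * 23^1 * 179^(-1)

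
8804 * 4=35216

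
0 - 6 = -6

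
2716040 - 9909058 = -7193018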